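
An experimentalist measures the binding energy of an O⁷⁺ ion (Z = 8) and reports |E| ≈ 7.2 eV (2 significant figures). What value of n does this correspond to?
n = 11

The exact energy levels follow E_n = -13.6057 Z² / n² eV with Z = 8.

The measured value (-7.2 eV) is reported to only 2 significant figures, so we must test candidate n values and see which one matches to that precision.

Candidate energies:
  n = 9:  E = -13.6057 × 8² / 9² = -10.750183 eV
  n = 10:  E = -13.6057 × 8² / 10² = -8.707648 eV
  n = 11:  E = -13.6057 × 8² / 11² = -7.196403 eV  ← matches
  n = 12:  E = -13.6057 × 8² / 12² = -6.046978 eV
  n = 13:  E = -13.6057 × 8² / 13² = -5.152454 eV

Checking against the measurement of -7.2 eV (2 sig figs), only n = 11 agrees:
E_11 = -7.196403 eV, which rounds to -7.2 eV ✓

Therefore n = 11.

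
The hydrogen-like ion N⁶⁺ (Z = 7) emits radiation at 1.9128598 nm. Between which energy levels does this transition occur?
n = 6 → n = 1

First, find the photon energy from the wavelength (hc = 1239.84 eV·nm):
E = hc/λ = 1239.84 eV·nm / 1.9128598 nm = 648.16041 eV

The energy levels of N⁶⁺ satisfy E_n = -13.6057 × 7² / n² eV, so an emission n_i → n_f releases
ΔE = 13.6057 × 7² × (1/n_f² − 1/n_i²) eV.

Setting ΔE equal to the photon energy:
1/n_f² − 1/n_i² = 648.16041 / (13.6057 × 7²) = 0.97222219

Since 1/n_i² must be positive, we need 1/n_f² > 0.97222219, i.e. n_f ≤ 1. For each allowed n_f, solve n_i = (1/n_f² − 0.97222219)^(−1/2) and check whether it is a whole number:
  n_f = 1: 1/n_i² = 1.00000000 − 0.97222219 = 0.02777781 → n_i = 6.000  → integer, n_i = 6 ✓

Only n_f = 1 gives an integer upper level, n_i = 6.

The transition is from n = 6 to n = 1 (emission).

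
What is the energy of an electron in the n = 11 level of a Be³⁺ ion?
-1.799101 eV

For hydrogen-like ions, the energy levels scale with Z²:
E_n = -13.6057 Z² / n² eV

For Be³⁺ (Z = 4) at n = 11:
E_11 = -13.6057 × 4² / 11²
E_11 = -13.6057 × 16 / 121
E_11 = -217.6912 / 121
E_11 = -1.799101 eV

The energy is 16 times more negative than hydrogen at the same n due to the stronger nuclear charge.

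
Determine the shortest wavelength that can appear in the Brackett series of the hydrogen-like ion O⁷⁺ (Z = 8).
22.782 nm

The series limit corresponds to the transition from n = ∞ to n = 4.
This is the highest energy (shortest wavelength) transition in the Brackett series.

E_∞ = 0 eV
E_4 = -13.6057 × 8² / 4² = -54.42280 eV

Energy at series limit:
ΔE = E_∞ - E_4 = 0 - (-54.42280) = 54.42280 eV
λ = hc/E = 1239.84 eV·nm / 54.42280 eV = 22.782 nm

This energy equals the ionization energy from the n = 4 state of O⁷⁺.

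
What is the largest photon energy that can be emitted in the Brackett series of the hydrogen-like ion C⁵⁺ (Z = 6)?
30.61 eV

The series limit corresponds to the transition from n = ∞ to n = 4.
This is the highest energy (shortest wavelength) transition in the Brackett series.

E_∞ = 0 eV
E_4 = -13.6057 × 6² / 4² = -30.61 eV

Energy at series limit:
ΔE = E_∞ - E_4 = 0 - (-30.61) = 30.61 eV

This energy equals the ionization energy from the n = 4 state of C⁵⁺.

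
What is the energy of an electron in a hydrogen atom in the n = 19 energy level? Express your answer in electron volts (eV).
-0.0377 eV

The energy levels of a hydrogen-like atom are given by:
E_n = -13.6057 eV / n²

For n = 19:
E_19 = -13.6057 eV / 19²
E_19 = -13.6057 eV / 361
E_19 = -0.0377 eV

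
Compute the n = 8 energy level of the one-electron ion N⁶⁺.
-10.41686 eV

For hydrogen-like ions, the energy levels scale with Z²:
E_n = -13.6057 Z² / n² eV

For N⁶⁺ (Z = 7) at n = 8:
E_8 = -13.6057 × 7² / 8²
E_8 = -13.6057 × 49 / 64
E_8 = -666.6793 / 64
E_8 = -10.41686 eV

The energy is 49 times more negative than hydrogen at the same n due to the stronger nuclear charge.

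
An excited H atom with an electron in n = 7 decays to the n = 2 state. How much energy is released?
3.124 eV

The energy levels are E_n = -13.6057 eV / n².

Energy at n = 7: E_7 = -13.6057 / 7² = -0.277667 eV
Energy at n = 2: E_2 = -13.6057 / 2² = -3.401425 eV

For emission (electron falling to lower state), the photon energy is:
E_photon = E_7 - E_2 = |-0.277667 - (-3.401425)|
E_photon = 3.124 eV

This energy is carried away by the emitted photon.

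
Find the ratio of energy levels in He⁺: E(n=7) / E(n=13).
3.45

Using E_n = -13.6057 Z² / n² eV with Z = 2:

E_7 = -13.6057 × 2² / 7² = -54.4228 / 49 = -1.11066939 eV
E_13 = -13.6057 × 2² / 13² = -54.4228 / 169 = -0.32202840 eV

The ratio is:
E_7/E_13 = (-1.11066939) / (-0.32202840)
E_7/E_13 = (-54.4228/49) / (-54.4228/169)
E_7/E_13 = 169/49
E_7/E_13 = 3.45
(Note: the Z² factors cancel in the ratio.)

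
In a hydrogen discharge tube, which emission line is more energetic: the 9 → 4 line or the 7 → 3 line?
7 → 3

Calculate the energy for each transition:

Transition 9 → 4:
ΔE₁ = |E_4 - E_9| = |-13.6057/4² - (-13.6057/9²)|
ΔE₁ = |-0.85035625 - (-0.16797160)| = 0.68238 eV

Transition 7 → 3:
ΔE₂ = |E_3 - E_7| = |-13.6057/3² - (-13.6057/7²)|
ΔE₂ = |-1.51174444 - (-0.27766735)| = 1.23408 eV

Since 1.23408 eV > 0.68238 eV, the transition 7 → 3 emits the more energetic photon.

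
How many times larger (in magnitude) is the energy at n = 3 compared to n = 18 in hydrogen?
36.0000

Using E_n = -13.6057 Z² / n² eV with Z = 1:

E_3 = -13.6057 / 3² = -13.6057 / 9 = -1.5117444444 eV
E_18 = -13.6057 / 18² = -13.6057 / 324 = -0.0419929012 eV

The ratio is:
E_3/E_18 = (-1.5117444444) / (-0.0419929012)
E_3/E_18 = (-13.6057/9) / (-13.6057/324)
E_3/E_18 = 324/9
E_3/E_18 = 36.0000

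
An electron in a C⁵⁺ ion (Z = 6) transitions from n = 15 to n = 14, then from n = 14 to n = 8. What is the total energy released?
5.4763 eV

The energy levels of C⁵⁺ are E_n = -13.6057 × 6² / n² eV.

First transition (15 → 14):
ΔE₁ = |E_14 - E_15|
ΔE₁ = |-2.4990061224 - (-2.1769120000)| = 0.3220941 eV

Second transition (14 → 8):
ΔE₂ = |E_8 - E_14|
ΔE₂ = |-7.6532062500 - (-2.4990061224)| = 5.1542001 eV

Total energy released:
E_total = ΔE₁ + ΔE₂ = 0.3220941 + 5.1542001 = 5.4763 eV

Note: This equals the direct transition 15 → 8: 5.4763 eV ✓
Energy is conserved regardless of the path taken.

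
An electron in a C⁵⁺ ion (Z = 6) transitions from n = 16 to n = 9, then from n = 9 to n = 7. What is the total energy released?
8.083 eV

The energy levels of C⁵⁺ are E_n = -13.6057 × 6² / n² eV.

First transition (16 → 9):
ΔE₁ = |E_9 - E_16|
ΔE₁ = |-6.046977778 - (-1.913301563)| = 4.133676 eV

Second transition (9 → 7):
ΔE₂ = |E_7 - E_9|
ΔE₂ = |-9.996024490 - (-6.046977778)| = 3.949047 eV

Total energy released:
E_total = ΔE₁ + ΔE₂ = 4.133676 + 3.949047 = 8.083 eV

Note: This equals the direct transition 16 → 7: 8.083 eV ✓
Energy is conserved regardless of the path taken.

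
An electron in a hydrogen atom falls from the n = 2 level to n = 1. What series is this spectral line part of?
Lyman series

The spectral series in hydrogen are named based on the final (lower) energy level:
- Lyman series: n_final = 1 (ultraviolet)
- Balmer series: n_final = 2 (visible/near-UV)
- Paschen series: n_final = 3 (infrared)
- Brackett series: n_final = 4 (infrared)
- Pfund series: n_final = 5 (far infrared)

Since this transition ends at n = 1, it belongs to the Lyman series.

For reference, this 2 → 1 line has photon energy
ΔE = 13.6057 eV × (1/1² - 1/2²) = 10.204275 eV,
corresponding to wavelength λ = hc/ΔE = 1239.84 eV·nm / 10.204275 eV = 121.502 nm in the ultraviolet region.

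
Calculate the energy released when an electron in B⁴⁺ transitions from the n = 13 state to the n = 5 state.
11.593022 eV

The energy levels are E_n = -13.6057 Z² eV / n².

Energy at n = 13: E_13 = -13.6057 × 5² / 13² = -2.012677515 eV
Energy at n = 5: E_5 = -13.6057 × 5² / 5² = -13.605700000 eV

For emission (electron falling to lower state), the photon energy is:
E_photon = E_13 - E_5 = |-2.012677515 - (-13.605700000)|
E_photon = 11.593022 eV

This energy is carried away by the emitted photon.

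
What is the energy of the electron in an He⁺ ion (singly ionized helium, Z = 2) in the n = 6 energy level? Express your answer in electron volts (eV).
-1.51174 eV

The energy levels of a hydrogen-like atom are given by:
E_n = -13.6057 Z² / n² eV  (with Z = 2 for He⁺)

For n = 6:
E_6 = -13.6057 × 2² / 6²
E_6 = -13.6057 × 4 / 36
E_6 = -1.51174 eV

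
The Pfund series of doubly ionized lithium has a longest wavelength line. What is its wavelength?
828.42 nm

The longest wavelength corresponds to the smallest energy transition in the series.
The Pfund series has all transitions ending at n_f = 5.

For Li²⁺ (Z = 3), the first line (α-line) is the jump from n = 6 to n = 5:
E_6 = -13.6057 × 3² / 6² = -3.401425 eV
E_5 = -13.6057 × 3² / 5² = -4.898052 eV
ΔE = E_6 - E_5 = 1.496627 eV

λ = hc/E = 1239.84 eV·nm / 1.496627 eV
λ = 828.42 nm

This is the α-line of the Pfund series in Li²⁺.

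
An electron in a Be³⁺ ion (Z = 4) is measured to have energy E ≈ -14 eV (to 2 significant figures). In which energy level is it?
n = 4

The exact energy levels follow E_n = -13.6057 Z² / n² eV with Z = 4.

The measured value (-14 eV) is reported to only 2 significant figures, so we must test candidate n values and see which one matches to that precision.

Candidate energies:
  n = 2:  E = -13.6057 × 4² / 2² = -54.42280 eV
  n = 3:  E = -13.6057 × 4² / 3² = -24.18791 eV
  n = 4:  E = -13.6057 × 4² / 4² = -13.60570 eV  ← matches
  n = 5:  E = -13.6057 × 4² / 5² = -8.70765 eV
  n = 6:  E = -13.6057 × 4² / 6² = -6.04698 eV

Checking against the measurement of -14 eV (2 sig figs), only n = 4 agrees:
E_4 = -13.60570 eV, which rounds to -14 eV ✓

Therefore n = 4.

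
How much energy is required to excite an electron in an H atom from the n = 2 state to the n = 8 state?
3.19 eV

The energy levels of a hydrogen-like atom are E_n = -13.6057 eV / n².

Energy at n = 2: E_2 = -13.6057 / 2² = -3.40143 eV
Energy at n = 8: E_8 = -13.6057 / 8² = -0.21259 eV

The excitation energy is the difference:
ΔE = E_8 - E_2
ΔE = -0.21259 - (-3.40143)
ΔE = 3.19 eV

Since this is positive, energy must be absorbed (photon absorption).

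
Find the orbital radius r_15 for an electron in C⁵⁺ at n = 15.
1.9844 nm (or 19.8441 Å)

The Bohr radius formula is:
r_n = n² a₀ / Z

where a₀ = 0.0529177 nm is the Bohr radius.

For C⁵⁺ (Z = 6) at n = 15:
r_15 = 15² × 0.0529177 nm / 6
r_15 = 225 × 0.0529177 nm / 6
r_15 = 11.90648 nm / 6
r_15 = 1.9844 nm

The electron orbits at approximately 1.9844 nm from the nucleus.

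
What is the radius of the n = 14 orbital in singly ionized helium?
5.1859 nm (or 51.8594 Å)

The Bohr radius formula is:
r_n = n² a₀ / Z

where a₀ = 0.0529177 nm is the Bohr radius.

For He⁺ (Z = 2) at n = 14:
r_14 = 14² × 0.0529177 nm / 2
r_14 = 196 × 0.0529177 nm / 2
r_14 = 10.37187 nm / 2
r_14 = 5.1859 nm

The electron orbits at approximately 5.1859 nm from the nucleus.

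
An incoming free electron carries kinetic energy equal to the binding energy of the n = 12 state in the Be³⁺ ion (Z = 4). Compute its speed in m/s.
7.2923e+05 m/s (or 0.24% of c)

The binding energy at n = 12 for Be³⁺ is:
E_12 = -13.6057 × 4²/12² = -1.5117444 eV
|E_12| = 1.5117444 eV

Convert to Joules:
KE = 1.5117444 eV × (1.602177 × 10⁻¹⁹ J/eV) = 2.422082e-19 J

Using KE = ½mv²:
v = √(2·KE/m_e)
v = √(2 × 2.422082e-19 J / 9.10938 × 10⁻³¹ kg)
v = 7.2923e+05 m/s

This is approximately 0.24% the speed of light.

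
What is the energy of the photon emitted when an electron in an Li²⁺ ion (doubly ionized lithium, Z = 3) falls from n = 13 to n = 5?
4.17 eV

The energy levels are E_n = -13.6057 Z² eV / n².

Energy at n = 13: E_13 = -13.6057 × 3² / 13² = -0.72456 eV
Energy at n = 5: E_5 = -13.6057 × 3² / 5² = -4.89805 eV

For emission (electron falling to lower state), the photon energy is:
E_photon = E_13 - E_5 = |-0.72456 - (-4.89805)|
E_photon = 4.17 eV

This energy is carried away by the emitted photon.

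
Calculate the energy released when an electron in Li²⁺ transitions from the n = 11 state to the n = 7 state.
1.487 eV

The energy levels are E_n = -13.6057 Z² eV / n².

Energy at n = 11: E_11 = -13.6057 × 3² / 11² = -1.011994 eV
Energy at n = 7: E_7 = -13.6057 × 3² / 7² = -2.499006 eV

For emission (electron falling to lower state), the photon energy is:
E_photon = E_11 - E_7 = |-1.011994 - (-2.499006)|
E_photon = 1.487 eV

This energy is carried away by the emitted photon.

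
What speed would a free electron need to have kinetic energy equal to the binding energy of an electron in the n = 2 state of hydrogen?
1.09e+06 m/s (or 0.364868% of c)

The binding energy at n = 2 for hydrogen is:
E_2 = -13.6057/2² = -3.40142500 eV
|E_2| = 3.40142500 eV

Convert to Joules:
KE = 3.40142500 eV × (1.602177 × 10⁻¹⁹ J/eV) = 5.4497e-19 J

Using KE = ½mv²:
v = √(2·KE/m_e)
v = √(2 × 5.4497e-19 J / 9.10938 × 10⁻³¹ kg)
v = 1.09e+06 m/s

This is approximately 0.364868% the speed of light.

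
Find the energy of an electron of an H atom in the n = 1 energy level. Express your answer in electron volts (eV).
-13.6057 eV

The energy levels of a hydrogen-like atom are given by:
E_n = -13.6057 eV / n²

For n = 1:
E_1 = -13.6057 eV / 1²
E_1 = -13.6057 eV / 1
E_1 = -13.6057 eV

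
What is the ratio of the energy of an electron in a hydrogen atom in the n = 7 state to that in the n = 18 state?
6.612

Using E_n = -13.6057 Z² / n² eV with Z = 1:

E_7 = -13.6057 / 7² = -13.6057 / 49 = -0.277667347 eV
E_18 = -13.6057 / 18² = -13.6057 / 324 = -0.041992901 eV

The ratio is:
E_7/E_18 = (-0.277667347) / (-0.041992901)
E_7/E_18 = (-13.6057/49) / (-13.6057/324)
E_7/E_18 = 324/49
E_7/E_18 = 6.612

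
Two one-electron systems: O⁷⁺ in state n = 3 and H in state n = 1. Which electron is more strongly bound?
O⁷⁺ at n = 3 (E = -96.75164 eV)

Using E_n = -13.6057 Z² / n² eV:

O⁷⁺ (Z = 8) at n = 3:
E = -13.6057 × 8² / 3² = -13.6057 × 64 / 9 = -96.75164444 eV

H (Z = 1) at n = 1:
E = -13.6057 × 1² / 1² = -13.6057 × 1 / 1 = -13.60570000 eV

Since -96.75164444 eV < -13.60570000 eV,
O⁷⁺ at n = 3 is more tightly bound (requires more energy to ionize).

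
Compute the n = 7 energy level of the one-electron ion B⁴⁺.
-6.942 eV

For hydrogen-like ions, the energy levels scale with Z²:
E_n = -13.6057 Z² / n² eV

For B⁴⁺ (Z = 5) at n = 7:
E_7 = -13.6057 × 5² / 7²
E_7 = -13.6057 × 25 / 49
E_7 = -340.1425 / 49
E_7 = -6.942 eV

The energy is 25 times more negative than hydrogen at the same n due to the stronger nuclear charge.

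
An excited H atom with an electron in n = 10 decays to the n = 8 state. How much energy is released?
0.076532 eV

The energy levels are E_n = -13.6057 eV / n².

Energy at n = 10: E_10 = -13.6057 / 10² = -0.136057000 eV
Energy at n = 8: E_8 = -13.6057 / 8² = -0.212589063 eV

For emission (electron falling to lower state), the photon energy is:
E_photon = E_10 - E_8 = |-0.136057000 - (-0.212589063)|
E_photon = 0.076532 eV

This energy is carried away by the emitted photon.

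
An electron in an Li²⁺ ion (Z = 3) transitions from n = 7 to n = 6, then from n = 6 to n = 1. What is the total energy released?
119.952294 eV

The energy levels of Li²⁺ are E_n = -13.6057 × 3² / n² eV.

First transition (7 → 6):
ΔE₁ = |E_6 - E_7|
ΔE₁ = |-3.401425000000 - (-2.499006122449)| = 0.902418878 eV

Second transition (6 → 1):
ΔE₂ = |E_1 - E_6|
ΔE₂ = |-122.451300000000 - (-3.401425000000)| = 119.049875000 eV

Total energy released:
E_total = ΔE₁ + ΔE₂ = 0.902418878 + 119.049875000 = 119.952294 eV

Note: This equals the direct transition 7 → 1: 119.952294 eV ✓
Energy is conserved regardless of the path taken.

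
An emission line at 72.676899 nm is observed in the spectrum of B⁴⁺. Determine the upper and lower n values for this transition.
n = 9 → n = 4

First, find the photon energy from the wavelength (hc = 1239.84 eV·nm):
E = hc/λ = 1239.84 eV·nm / 72.676899 nm = 17.059616 eV

The energy levels of B⁴⁺ satisfy E_n = -13.6057 × 5² / n² eV, so an emission n_i → n_f releases
ΔE = 13.6057 × 5² × (1/n_f² − 1/n_i²) eV.

Setting ΔE equal to the photon energy:
1/n_f² − 1/n_i² = 17.059616 / (13.6057 × 5²) = 0.050154321

Since 1/n_i² must be positive, we need 1/n_f² > 0.050154321, i.e. n_f ≤ 4. For each allowed n_f, solve n_i = (1/n_f² − 0.050154321)^(−1/2) and check whether it is a whole number:
  n_f = 1: 1/n_i² = 1.000000000 − 0.050154321 = 0.949845679 → n_i = 1.026  (not an integer) ✗
  n_f = 2: 1/n_i² = 0.250000000 − 0.050154321 = 0.199845679 → n_i = 2.237  (not an integer) ✗
  n_f = 3: 1/n_i² = 0.111111111 − 0.050154321 = 0.060956790 → n_i = 4.050  (not an integer) ✗
  n_f = 4: 1/n_i² = 0.062500000 − 0.050154321 = 0.012345679 → n_i = 9.000  → integer, n_i = 9 ✓

Only n_f = 4 gives an integer upper level, n_i = 9.

The transition is from n = 9 to n = 4 (emission).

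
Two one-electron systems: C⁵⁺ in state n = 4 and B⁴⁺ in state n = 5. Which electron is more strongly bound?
C⁵⁺ at n = 4 (E = -30.61283 eV)

Using E_n = -13.6057 Z² / n² eV:

C⁵⁺ (Z = 6) at n = 4:
E = -13.6057 × 6² / 4² = -13.6057 × 36 / 16 = -30.61282500 eV

B⁴⁺ (Z = 5) at n = 5:
E = -13.6057 × 5² / 5² = -13.6057 × 25 / 25 = -13.60570000 eV

Since -30.61282500 eV < -13.60570000 eV,
C⁵⁺ at n = 4 is more tightly bound (requires more energy to ionize).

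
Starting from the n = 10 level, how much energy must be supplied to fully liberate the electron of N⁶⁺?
6.66679 eV

The ionization energy is the energy needed to remove the electron completely (n → ∞).

For a hydrogen-like ion with Z = 7, E_n = -13.6057 Z² / n² eV.

At n = 10: E_10 = -13.6057 × 7² / 10² = -6.66679300 eV
At n = ∞: E_∞ = 0 eV

Ionization energy = E_∞ - E_10 = 0 - (-6.66679300) = 6.66679300 eV
Ionization energy ≈ 6.66679 eV

This is also called the binding energy of the electron in state n = 10.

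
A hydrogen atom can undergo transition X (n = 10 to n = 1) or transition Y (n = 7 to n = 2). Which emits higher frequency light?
10 → 1

Calculate the energy for each transition:

Transition 10 → 1:
ΔE₁ = |E_1 - E_10| = |-13.6057/1² - (-13.6057/10²)|
ΔE₁ = |-13.605700000000 - (-0.136057000000)| = 13.469643000 eV

Transition 7 → 2:
ΔE₂ = |E_2 - E_7| = |-13.6057/2² - (-13.6057/7²)|
ΔE₂ = |-3.401425000000 - (-0.277667346939)| = 3.123757653 eV

Since 13.469643000 eV > 3.123757653 eV, the transition 10 → 1 emits the more energetic photon.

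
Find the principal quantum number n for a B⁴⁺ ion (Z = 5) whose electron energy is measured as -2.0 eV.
n = 13

The exact energy levels follow E_n = -13.6057 Z² / n² eV with Z = 5.

The measured value (-2.0 eV) is reported to only 2 significant figures, so we must test candidate n values and see which one matches to that precision.

Candidate energies:
  n = 11:  E = -13.6057 × 5² / 11² = -2.811095 eV
  n = 12:  E = -13.6057 × 5² / 12² = -2.362101 eV
  n = 13:  E = -13.6057 × 5² / 13² = -2.012678 eV  ← matches
  n = 14:  E = -13.6057 × 5² / 14² = -1.735421 eV
  n = 15:  E = -13.6057 × 5² / 15² = -1.511744 eV

Checking against the measurement of -2.0 eV (2 sig figs), only n = 13 agrees:
E_13 = -2.012678 eV, which rounds to -2.0 eV ✓

Therefore n = 13.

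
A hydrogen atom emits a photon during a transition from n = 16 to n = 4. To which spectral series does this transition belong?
Brackett series

The spectral series in hydrogen are named based on the final (lower) energy level:
- Lyman series: n_final = 1 (ultraviolet)
- Balmer series: n_final = 2 (visible/near-UV)
- Paschen series: n_final = 3 (infrared)
- Brackett series: n_final = 4 (infrared)
- Pfund series: n_final = 5 (far infrared)

Since this transition ends at n = 4, it belongs to the Brackett series.

For reference, this 16 → 4 line has photon energy
ΔE = 13.6057 eV × (1/4² - 1/16²) = 0.7972089844 eV,
corresponding to wavelength λ = hc/ΔE = 1239.84 eV·nm / 0.7972089844 eV = 1555.2258 nm in the infrared region.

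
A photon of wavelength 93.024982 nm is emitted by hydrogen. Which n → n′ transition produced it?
n = 7 → n = 1

First, find the photon energy from the wavelength (hc = 1239.84 eV·nm):
E = hc/λ = 1239.84 eV·nm / 93.024982 nm = 13.328033 eV

The energy levels of hydrogen satisfy E_n = -13.6057 / n² eV, so an emission n_i → n_f releases
ΔE = 13.6057 × (1/n_f² − 1/n_i²) eV.

Setting ΔE equal to the photon energy:
1/n_f² − 1/n_i² = 13.328033 / 13.6057 = 0.97959186

Since 1/n_i² must be positive, we need 1/n_f² > 0.97959186, i.e. n_f ≤ 1. For each allowed n_f, solve n_i = (1/n_f² − 0.97959186)^(−1/2) and check whether it is a whole number:
  n_f = 1: 1/n_i² = 1.00000000 − 0.97959186 = 0.02040814 → n_i = 7.000  → integer, n_i = 7 ✓

Only n_f = 1 gives an integer upper level, n_i = 7.

The transition is from n = 7 to n = 1 (emission).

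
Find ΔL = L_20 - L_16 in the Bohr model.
4.2183e-34 J·s (or 4ℏ)

In the Bohr model, L_n = nℏ where ℏ = 1.054572e-34 J·s.

L_20 = 20ℏ = 2.109144e-33 J·s
L_16 = 16ℏ = 1.687315e-33 J·s

ΔL = L_20 - L_16 = (20 - 16)ℏ = 4ℏ
ΔL = 4 × 1.054572e-34 J·s = 4.2183e-34 J·s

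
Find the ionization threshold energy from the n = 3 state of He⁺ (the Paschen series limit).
6.05 eV

The series limit corresponds to the transition from n = ∞ to n = 3.
This is the highest energy (shortest wavelength) transition in the Paschen series.

E_∞ = 0 eV
E_3 = -13.6057 × 2² / 3² = -6.05 eV

Energy at series limit:
ΔE = E_∞ - E_3 = 0 - (-6.05) = 6.05 eV

This energy equals the ionization energy from the n = 3 state of He⁺.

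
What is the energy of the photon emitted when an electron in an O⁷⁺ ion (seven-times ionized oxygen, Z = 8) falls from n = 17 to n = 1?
867.751773 eV

The energy levels are E_n = -13.6057 Z² eV / n².

Energy at n = 17: E_17 = -13.6057 × 8² / 17² = -3.013026990 eV
Energy at n = 1: E_1 = -13.6057 × 8² / 1² = -870.764800000 eV

For emission (electron falling to lower state), the photon energy is:
E_photon = E_17 - E_1 = |-3.013026990 - (-870.764800000)|
E_photon = 867.751773 eV

This energy is carried away by the emitted photon.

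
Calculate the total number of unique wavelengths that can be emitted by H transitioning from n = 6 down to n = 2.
10

The electron can occupy levels n = 2, 3, ..., 6 during de-excitation — that is m = 6 - 2 + 1 = 5 distinct levels.

The number of distinct spectral lines equals the number of ways to choose 2 of these m levels (each pair gives one possible emission transition):

Number of lines = m(m-1)/2 = 5×4/2 = 10

These correspond to all possible transitions between the 5 levels:
6 → 5, 6 → 4, 6 → 3, 6 → 2, 5 → 4, 5 → 3, 5 → 2, 4 → 3...

Each transition produces a photon with a unique energy (and thus wavelength). This count does not depend on Z.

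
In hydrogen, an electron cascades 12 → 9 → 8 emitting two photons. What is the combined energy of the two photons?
0.11811 eV

The energy levels of hydrogen are E_n = -13.6057 / n² eV.

First transition (12 → 9):
ΔE₁ = |E_9 - E_12|
ΔE₁ = |-0.16797160494 - (-0.09448402778)| = 0.07348758 eV

Second transition (9 → 8):
ΔE₂ = |E_8 - E_9|
ΔE₂ = |-0.21258906250 - (-0.16797160494)| = 0.04461746 eV

Total energy released:
E_total = ΔE₁ + ΔE₂ = 0.07348758 + 0.04461746 = 0.11811 eV

Note: This equals the direct transition 12 → 8: 0.11811 eV ✓
Energy is conserved regardless of the path taken.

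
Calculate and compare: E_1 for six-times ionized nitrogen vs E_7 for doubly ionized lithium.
N⁶⁺ at n = 1 (E = -666.679 eV)

Using E_n = -13.6057 Z² / n² eV:

N⁶⁺ (Z = 7) at n = 1:
E = -13.6057 × 7² / 1² = -13.6057 × 49 / 1 = -666.679300 eV

Li²⁺ (Z = 3) at n = 7:
E = -13.6057 × 3² / 7² = -13.6057 × 9 / 49 = -2.499006 eV

Since -666.679300 eV < -2.499006 eV,
N⁶⁺ at n = 1 is more tightly bound (requires more energy to ionize).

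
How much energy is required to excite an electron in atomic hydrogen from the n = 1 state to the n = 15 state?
13.545 eV

The energy levels of a hydrogen-like atom are E_n = -13.6057 eV / n².

Energy at n = 1: E_1 = -13.6057 / 1² = -13.605700 eV
Energy at n = 15: E_15 = -13.6057 / 15² = -0.060470 eV

The excitation energy is the difference:
ΔE = E_15 - E_1
ΔE = -0.060470 - (-13.605700)
ΔE = 13.545 eV

Since this is positive, energy must be absorbed (photon absorption).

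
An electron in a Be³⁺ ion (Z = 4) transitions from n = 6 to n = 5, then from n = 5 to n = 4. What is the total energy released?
7.559 eV

The energy levels of Be³⁺ are E_n = -13.6057 × 4² / n² eV.

First transition (6 → 5):
ΔE₁ = |E_5 - E_6|
ΔE₁ = |-8.707648000 - (-6.046977778)| = 2.660670 eV

Second transition (5 → 4):
ΔE₂ = |E_4 - E_5|
ΔE₂ = |-13.605700000 - (-8.707648000)| = 4.898052 eV

Total energy released:
E_total = ΔE₁ + ΔE₂ = 2.660670 + 4.898052 = 7.559 eV

Note: This equals the direct transition 6 → 4: 7.559 eV ✓
Energy is conserved regardless of the path taken.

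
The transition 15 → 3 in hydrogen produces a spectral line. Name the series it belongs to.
Paschen series

The spectral series in hydrogen are named based on the final (lower) energy level:
- Lyman series: n_final = 1 (ultraviolet)
- Balmer series: n_final = 2 (visible/near-UV)
- Paschen series: n_final = 3 (infrared)
- Brackett series: n_final = 4 (infrared)
- Pfund series: n_final = 5 (far infrared)

Since this transition ends at n = 3, it belongs to the Paschen series.

For reference, this 15 → 3 line has photon energy
ΔE = 13.6057 eV × (1/3² - 1/15²) = 1.4512746667 eV,
corresponding to wavelength λ = hc/ΔE = 1239.84 eV·nm / 1.4512746667 eV = 854.311061 nm in the infrared region.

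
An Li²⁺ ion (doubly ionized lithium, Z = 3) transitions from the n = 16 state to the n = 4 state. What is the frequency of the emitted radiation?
1.73488e+15 Hz

First, find the transition energy:
E_16 = -13.6057 × 3² / 16² = -0.47832539 eV
E_4 = -13.6057 × 3² / 4² = -7.65320625 eV
|ΔE| = |E_4 - E_16| = 7.17488086 eV

Convert to Joules: E = 7.17488086 eV × (1.602177 × 10⁻¹⁹ J/eV) = 1.1495429e-18 J

Using E = hf:
f = E/h = 1.1495429e-18 J / (6.62607 × 10⁻³⁴ J·s)
f = 1.73488e+15 Hz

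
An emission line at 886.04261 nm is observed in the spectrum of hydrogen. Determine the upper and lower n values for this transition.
n = 11 → n = 3

First, find the photon energy from the wavelength (hc = 1239.84 eV·nm):
E = hc/λ = 1239.84 eV·nm / 886.04261 nm = 1.3993006 eV

The energy levels of hydrogen satisfy E_n = -13.6057 / n² eV, so an emission n_i → n_f releases
ΔE = 13.6057 × (1/n_f² − 1/n_i²) eV.

Setting ΔE equal to the photon energy:
1/n_f² − 1/n_i² = 1.3993006 / 13.6057 = 0.10284665

Since 1/n_i² must be positive, we need 1/n_f² > 0.10284665, i.e. n_f ≤ 3. For each allowed n_f, solve n_i = (1/n_f² − 0.10284665)^(−1/2) and check whether it is a whole number:
  n_f = 1: 1/n_i² = 1.00000000 − 0.10284665 = 0.89715335 → n_i = 1.056  (not an integer) ✗
  n_f = 2: 1/n_i² = 0.25000000 − 0.10284665 = 0.14715335 → n_i = 2.607  (not an integer) ✗
  n_f = 3: 1/n_i² = 0.11111111 − 0.10284665 = 0.00826446 → n_i = 11.000  → integer, n_i = 11 ✓

Only n_f = 3 gives an integer upper level, n_i = 11.

The transition is from n = 11 to n = 3 (emission).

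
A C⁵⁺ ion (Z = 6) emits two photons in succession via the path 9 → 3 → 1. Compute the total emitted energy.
483.76 eV

The energy levels of C⁵⁺ are E_n = -13.6057 × 6² / n² eV.

First transition (9 → 3):
ΔE₁ = |E_3 - E_9|
ΔE₁ = |-54.42280000 - (-6.04697778)| = 48.37582 eV

Second transition (3 → 1):
ΔE₂ = |E_1 - E_3|
ΔE₂ = |-489.80520000 - (-54.42280000)| = 435.38240 eV

Total energy released:
E_total = ΔE₁ + ΔE₂ = 48.37582 + 435.38240 = 483.76 eV

Note: This equals the direct transition 9 → 1: 483.76 eV ✓
Energy is conserved regardless of the path taken.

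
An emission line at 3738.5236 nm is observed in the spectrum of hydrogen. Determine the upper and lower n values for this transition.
n = 8 → n = 5

First, find the photon energy from the wavelength (hc = 1239.84 eV·nm):
E = hc/λ = 1239.84 eV·nm / 3738.5236 nm = 0.33163894 eV

The energy levels of hydrogen satisfy E_n = -13.6057 / n² eV, so an emission n_i → n_f releases
ΔE = 13.6057 × (1/n_f² − 1/n_i²) eV.

Setting ΔE equal to the photon energy:
1/n_f² − 1/n_i² = 0.33163894 / 13.6057 = 0.024375000

Since 1/n_i² must be positive, we need 1/n_f² > 0.024375000, i.e. n_f ≤ 6. For each allowed n_f, solve n_i = (1/n_f² − 0.024375000)^(−1/2) and check whether it is a whole number:
  n_f = 1: 1/n_i² = 1.000000000 − 0.024375000 = 0.975625000 → n_i = 1.012  (not an integer) ✗
  n_f = 2: 1/n_i² = 0.250000000 − 0.024375000 = 0.225625000 → n_i = 2.105  (not an integer) ✗
  n_f = 3: 1/n_i² = 0.111111111 − 0.024375000 = 0.086736111 → n_i = 3.395  (not an integer) ✗
  n_f = 4: 1/n_i² = 0.062500000 − 0.024375000 = 0.038125000 → n_i = 5.121  (not an integer) ✗
  n_f = 5: 1/n_i² = 0.040000000 − 0.024375000 = 0.015625000 → n_i = 8.000  → integer, n_i = 8 ✓
  n_f = 6: 1/n_i² = 0.027777778 − 0.024375000 = 0.003402778 → n_i = 17.143  (not an integer) ✗

Only n_f = 5 gives an integer upper level, n_i = 8.

The transition is from n = 8 to n = 5 (emission).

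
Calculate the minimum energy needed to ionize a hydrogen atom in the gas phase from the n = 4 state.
0.8504 eV

The ionization energy is the energy needed to remove the electron completely (n → ∞).

For hydrogen, E_n = -13.6057 eV / n².

At n = 4: E_4 = -13.6057 / 4² = -0.8503563 eV
At n = ∞: E_∞ = 0 eV

Ionization energy = E_∞ - E_4 = 0 - (-0.8503563) = 0.8503563 eV
Ionization energy ≈ 0.8504 eV

This is also called the binding energy of the electron in state n = 4.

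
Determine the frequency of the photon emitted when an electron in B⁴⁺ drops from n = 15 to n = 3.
8.7729e+15 Hz

First, find the transition energy:
E_15 = -13.6057 × 5² / 15² = -1.511744 eV
E_3 = -13.6057 × 5² / 3² = -37.793611 eV
|ΔE| = |E_3 - E_15| = 36.281867 eV

Convert to Joules: E = 36.281867 eV × (1.602177 × 10⁻¹⁹ J/eV) = 5.812997e-18 J

Using E = hf:
f = E/h = 5.812997e-18 J / (6.62607 × 10⁻³⁴ J·s)
f = 8.7729e+15 Hz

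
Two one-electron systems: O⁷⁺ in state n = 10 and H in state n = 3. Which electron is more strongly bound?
O⁷⁺ at n = 10 (E = -8.7076 eV)

Using E_n = -13.6057 Z² / n² eV:

O⁷⁺ (Z = 8) at n = 10:
E = -13.6057 × 8² / 10² = -13.6057 × 64 / 100 = -8.7076480 eV

H (Z = 1) at n = 3:
E = -13.6057 × 1² / 3² = -13.6057 × 1 / 9 = -1.5117444 eV

Since -8.7076480 eV < -1.5117444 eV,
O⁷⁺ at n = 10 is more tightly bound (requires more energy to ionize).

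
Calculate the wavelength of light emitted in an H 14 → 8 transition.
8659.78016 nm

First, find the transition energy using E_n = -13.6057 / n² eV:
E_14 = -13.6057 / 14² = -0.06941683673 eV
E_8 = -13.6057 / 8² = -0.21258906250 eV

Photon energy: |ΔE| = |E_8 - E_14| = 0.14317222577 eV

Convert to wavelength using E = hc/λ with hc = 1239.84 eV·nm:
λ = hc/E = 1239.84 eV·nm / 0.14317222577 eV
λ = 8659.78016 nm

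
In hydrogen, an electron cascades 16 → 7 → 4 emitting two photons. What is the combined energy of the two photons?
0.797 eV

The energy levels of hydrogen are E_n = -13.6057 / n² eV.

First transition (16 → 7):
ΔE₁ = |E_7 - E_16|
ΔE₁ = |-0.277667347 - (-0.053147266)| = 0.224520 eV

Second transition (7 → 4):
ΔE₂ = |E_4 - E_7|
ΔE₂ = |-0.850356250 - (-0.277667347)| = 0.572689 eV

Total energy released:
E_total = ΔE₁ + ΔE₂ = 0.224520 + 0.572689 = 0.797 eV

Note: This equals the direct transition 16 → 4: 0.797 eV ✓
Energy is conserved regardless of the path taken.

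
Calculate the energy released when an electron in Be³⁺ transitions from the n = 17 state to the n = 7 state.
3.68942 eV

The energy levels are E_n = -13.6057 Z² eV / n².

Energy at n = 17: E_17 = -13.6057 × 4² / 17² = -0.75325675 eV
Energy at n = 7: E_7 = -13.6057 × 4² / 7² = -4.44267755 eV

For emission (electron falling to lower state), the photon energy is:
E_photon = E_17 - E_7 = |-0.75325675 - (-4.44267755)|
E_photon = 3.68942 eV

This energy is carried away by the emitted photon.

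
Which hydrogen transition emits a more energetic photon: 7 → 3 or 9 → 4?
7 → 3

Calculate the energy for each transition:

Transition 7 → 3:
ΔE₁ = |E_3 - E_7| = |-13.6057/3² - (-13.6057/7²)|
ΔE₁ = |-1.5117444444 - (-0.2776673469)| = 1.2340771 eV

Transition 9 → 4:
ΔE₂ = |E_4 - E_9| = |-13.6057/4² - (-13.6057/9²)|
ΔE₂ = |-0.8503562500 - (-0.1679716049)| = 0.6823846 eV

Since 1.2340771 eV > 0.6823846 eV, the transition 7 → 3 emits the more energetic photon.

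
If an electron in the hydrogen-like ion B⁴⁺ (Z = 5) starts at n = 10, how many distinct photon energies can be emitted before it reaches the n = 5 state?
15

The electron can occupy levels n = 5, 6, ..., 10 during de-excitation — that is m = 10 - 5 + 1 = 6 distinct levels.

The number of distinct spectral lines equals the number of ways to choose 2 of these m levels (each pair gives one possible emission transition):

Number of lines = m(m-1)/2 = 6×5/2 = 15

These correspond to all possible transitions between the 6 levels:
10 → 9, 10 → 8, 10 → 7, 10 → 6, 10 → 5, 9 → 8, 9 → 7, 9 → 6...

Each transition produces a photon with a unique energy (and thus wavelength). This count does not depend on Z.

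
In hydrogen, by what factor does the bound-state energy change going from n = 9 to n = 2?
20.25

Using E_n = -13.6057 Z² / n² eV with Z = 1:

E_2 = -13.6057 / 2² = -13.6057 / 4 = -3.40142500 eV
E_9 = -13.6057 / 9² = -13.6057 / 81 = -0.16797160 eV

The ratio is:
E_2/E_9 = (-3.40142500) / (-0.16797160)
E_2/E_9 = (-13.6057/4) / (-13.6057/81)
E_2/E_9 = 81/4
E_2/E_9 = 20.25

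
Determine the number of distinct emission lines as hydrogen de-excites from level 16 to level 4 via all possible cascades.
78

The electron can occupy levels n = 4, 5, ..., 16 during de-excitation — that is m = 16 - 4 + 1 = 13 distinct levels.

The number of distinct spectral lines equals the number of ways to choose 2 of these m levels (each pair gives one possible emission transition):

Number of lines = m(m-1)/2 = 13×12/2 = 78

These correspond to all possible transitions between the 13 levels:
16 → 15, 16 → 14, 16 → 13, 16 → 12, 16 → 11, 16 → 10, 16 → 9, 16 → 8...

Each transition produces a photon with a unique energy (and thus wavelength). This count does not depend on Z.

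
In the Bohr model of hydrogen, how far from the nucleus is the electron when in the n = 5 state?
1.3229 nm (or 13.2294 Å)

The Bohr radius formula is:
r_n = n² a₀ / Z

where a₀ = 0.0529177 nm is the Bohr radius.

For H (Z = 1) at n = 5:
r_5 = 5² × 0.0529177 nm / 1
r_5 = 25 × 0.0529177 nm / 1
r_5 = 1.32294 nm / 1
r_5 = 1.3229 nm

The electron orbits at approximately 1.3229 nm from the nucleus.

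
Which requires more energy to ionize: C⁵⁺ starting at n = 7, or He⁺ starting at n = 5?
C⁵⁺ at n = 7 (E = -9.996 eV)

Using E_n = -13.6057 Z² / n² eV:

C⁵⁺ (Z = 6) at n = 7:
E = -13.6057 × 6² / 7² = -13.6057 × 36 / 49 = -9.996024 eV

He⁺ (Z = 2) at n = 5:
E = -13.6057 × 2² / 5² = -13.6057 × 4 / 25 = -2.176912 eV

Since -9.996024 eV < -2.176912 eV,
C⁵⁺ at n = 7 is more tightly bound (requires more energy to ionize).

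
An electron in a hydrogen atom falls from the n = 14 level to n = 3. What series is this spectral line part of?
Paschen series

The spectral series in hydrogen are named based on the final (lower) energy level:
- Lyman series: n_final = 1 (ultraviolet)
- Balmer series: n_final = 2 (visible/near-UV)
- Paschen series: n_final = 3 (infrared)
- Brackett series: n_final = 4 (infrared)
- Pfund series: n_final = 5 (far infrared)

Since this transition ends at n = 3, it belongs to the Paschen series.

For reference, this 14 → 3 line has photon energy
ΔE = 13.6057 eV × (1/3² - 1/14²) = 1.44232761 eV,
corresponding to wavelength λ = hc/ΔE = 1239.84 eV·nm / 1.44232761 eV = 859.6105 nm in the infrared region.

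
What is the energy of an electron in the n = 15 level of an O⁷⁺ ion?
-3.8701 eV

For hydrogen-like ions, the energy levels scale with Z²:
E_n = -13.6057 Z² / n² eV

For O⁷⁺ (Z = 8) at n = 15:
E_15 = -13.6057 × 8² / 15²
E_15 = -13.6057 × 64 / 225
E_15 = -870.7648 / 225
E_15 = -3.8701 eV

The energy is 64 times more negative than hydrogen at the same n due to the stronger nuclear charge.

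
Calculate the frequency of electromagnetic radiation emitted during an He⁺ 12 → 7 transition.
1.77e+14 Hz

First, find the transition energy:
E_12 = -13.6057 × 2² / 12² = -0.37793611 eV
E_7 = -13.6057 × 2² / 7² = -1.11066939 eV
|ΔE| = |E_7 - E_12| = 0.73273328 eV

Convert to Joules: E = 0.73273328 eV × (1.602177 × 10⁻¹⁹ J/eV) = 1.1740e-19 J

Using E = hf:
f = E/h = 1.1740e-19 J / (6.62607 × 10⁻³⁴ J·s)
f = 1.77e+14 Hz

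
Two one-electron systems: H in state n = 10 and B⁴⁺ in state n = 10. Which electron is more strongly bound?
B⁴⁺ at n = 10 (E = -3.401425 eV)

Using E_n = -13.6057 Z² / n² eV:

H (Z = 1) at n = 10:
E = -13.6057 × 1² / 10² = -13.6057 × 1 / 100 = -0.136057000 eV

B⁴⁺ (Z = 5) at n = 10:
E = -13.6057 × 5² / 10² = -13.6057 × 25 / 100 = -3.401425000 eV

Since -3.401425000 eV < -0.136057000 eV,
B⁴⁺ at n = 10 is more tightly bound (requires more energy to ionize).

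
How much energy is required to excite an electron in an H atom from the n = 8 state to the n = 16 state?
0.1594 eV

The energy levels of a hydrogen-like atom are E_n = -13.6057 eV / n².

Energy at n = 8: E_8 = -13.6057 / 8² = -0.2125891 eV
Energy at n = 16: E_16 = -13.6057 / 16² = -0.0531473 eV

The excitation energy is the difference:
ΔE = E_16 - E_8
ΔE = -0.0531473 - (-0.2125891)
ΔE = 0.1594 eV

Since this is positive, energy must be absorbed (photon absorption).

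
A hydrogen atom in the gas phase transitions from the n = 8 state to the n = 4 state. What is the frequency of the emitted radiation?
1.542e+14 Hz

First, find the transition energy:
E_8 = -13.6057 / 8² = -0.21258906 eV
E_4 = -13.6057 / 4² = -0.85035625 eV
|ΔE| = |E_4 - E_8| = 0.63776719 eV

Convert to Joules: E = 0.63776719 eV × (1.602177 × 10⁻¹⁹ J/eV) = 1.02182e-19 J

Using E = hf:
f = E/h = 1.02182e-19 J / (6.62607 × 10⁻³⁴ J·s)
f = 1.542e+14 Hz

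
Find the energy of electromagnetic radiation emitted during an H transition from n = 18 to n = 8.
0.17 eV

The energy levels are E_n = -13.6057 eV / n².

Energy at n = 18: E_18 = -13.6057 / 18² = -0.04199 eV
Energy at n = 8: E_8 = -13.6057 / 8² = -0.21259 eV

For emission (electron falling to lower state), the photon energy is:
E_photon = E_18 - E_8 = |-0.04199 - (-0.21259)|
E_photon = 0.17 eV

This energy is carried away by the emitted photon.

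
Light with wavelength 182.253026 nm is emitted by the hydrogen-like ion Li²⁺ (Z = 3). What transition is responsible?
n = 12 → n = 4

First, find the photon energy from the wavelength (hc = 1239.84 eV·nm):
E = hc/λ = 1239.84 eV·nm / 182.253026 nm = 6.8028500 eV

The energy levels of Li²⁺ satisfy E_n = -13.6057 × 3² / n² eV, so an emission n_i → n_f releases
ΔE = 13.6057 × 3² × (1/n_f² − 1/n_i²) eV.

Setting ΔE equal to the photon energy:
1/n_f² − 1/n_i² = 6.8028500 / (13.6057 × 3²) = 0.055555556

Since 1/n_i² must be positive, we need 1/n_f² > 0.055555556, i.e. n_f ≤ 4. For each allowed n_f, solve n_i = (1/n_f² − 0.055555556)^(−1/2) and check whether it is a whole number:
  n_f = 1: 1/n_i² = 1.000000000 − 0.055555556 = 0.944444444 → n_i = 1.029  (not an integer) ✗
  n_f = 2: 1/n_i² = 0.250000000 − 0.055555556 = 0.194444444 → n_i = 2.268  (not an integer) ✗
  n_f = 3: 1/n_i² = 0.111111111 − 0.055555556 = 0.055555555 → n_i = 4.243  (not an integer) ✗
  n_f = 4: 1/n_i² = 0.062500000 − 0.055555556 = 0.006944444 → n_i = 12.000  → integer, n_i = 12 ✓

Only n_f = 4 gives an integer upper level, n_i = 12.

The transition is from n = 12 to n = 4 (emission).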